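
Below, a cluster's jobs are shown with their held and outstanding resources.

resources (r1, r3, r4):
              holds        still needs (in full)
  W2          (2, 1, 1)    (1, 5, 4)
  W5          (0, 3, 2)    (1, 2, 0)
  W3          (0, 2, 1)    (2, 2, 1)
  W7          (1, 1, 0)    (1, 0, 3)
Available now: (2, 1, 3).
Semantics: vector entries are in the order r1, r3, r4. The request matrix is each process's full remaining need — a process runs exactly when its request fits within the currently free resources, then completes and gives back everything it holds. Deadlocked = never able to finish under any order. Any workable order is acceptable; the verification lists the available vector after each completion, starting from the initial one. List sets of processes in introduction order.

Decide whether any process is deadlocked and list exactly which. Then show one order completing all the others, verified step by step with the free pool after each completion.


Nothing here is deadlocked.
Key observation: no deadlock: W7 fits now, and the freed resources carry the rest through.
The rest can finish in the order W7, W5, W3, W2. Walking it through:
  pool = (2, 1, 3)
  W7: need (1, 0, 3) fits (2, 1, 3); releases (1, 1, 0), pool now (3, 2, 3)
  W5: need (1, 2, 0) fits (3, 2, 3); releases (0, 3, 2), pool now (3, 5, 5)
  W3: need (2, 2, 1) fits (3, 5, 5); releases (0, 2, 1), pool now (3, 7, 6)
  W2: need (1, 5, 4) fits (3, 7, 6); releases (2, 1, 1), pool now (5, 8, 7)


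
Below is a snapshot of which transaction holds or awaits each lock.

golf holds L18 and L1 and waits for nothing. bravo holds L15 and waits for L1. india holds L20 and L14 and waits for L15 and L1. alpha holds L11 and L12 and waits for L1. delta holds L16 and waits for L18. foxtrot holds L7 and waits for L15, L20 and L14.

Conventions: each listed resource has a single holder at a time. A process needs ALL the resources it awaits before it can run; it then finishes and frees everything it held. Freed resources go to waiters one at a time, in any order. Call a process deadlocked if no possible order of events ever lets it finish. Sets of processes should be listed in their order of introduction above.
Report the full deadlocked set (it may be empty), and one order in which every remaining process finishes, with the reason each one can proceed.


Nothing here is deadlocked.
Key observation: every chain of waits terminates; starting from the processes that wait on nothing, all the rest unlock in turn.
A valid finishing order for the others: golf, bravo, alpha, india, foxtrot, delta.
Verifying each step:
  golf waits on nothing -> runs at once and releases L18 and L1
  bravo: everything it awaited (L1) is free; runs, freeing L15
  alpha: everything it awaited (L1) is free; runs, freeing L11 and L12
  india: everything it awaited (L15 and L1) is free; runs, freeing L20 and L14
  foxtrot: everything it awaited (L15, L20 and L14) is free; runs, freeing L7
  delta: everything it awaited (L18) is free; runs, freeing L16


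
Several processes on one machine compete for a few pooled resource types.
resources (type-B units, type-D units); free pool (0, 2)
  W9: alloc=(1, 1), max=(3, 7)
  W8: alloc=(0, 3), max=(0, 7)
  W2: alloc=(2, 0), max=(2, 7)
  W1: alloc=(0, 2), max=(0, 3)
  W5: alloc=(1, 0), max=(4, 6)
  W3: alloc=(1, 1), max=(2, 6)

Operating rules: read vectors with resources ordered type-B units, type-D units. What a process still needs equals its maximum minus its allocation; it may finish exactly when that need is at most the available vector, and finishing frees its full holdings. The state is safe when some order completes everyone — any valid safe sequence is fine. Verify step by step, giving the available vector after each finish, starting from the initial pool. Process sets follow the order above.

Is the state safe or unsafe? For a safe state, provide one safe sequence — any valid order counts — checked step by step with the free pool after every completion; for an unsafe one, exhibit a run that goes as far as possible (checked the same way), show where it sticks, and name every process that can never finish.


SAFE, for example via the order W1, W8, W2, W9, W3, W5.
Key observation: W8 is the earliest step where a requested resource binds exactly: need (0, 4), pool (0, 4) at its turn.
Verifying each step:
  pool = (0, 2)
  W1: need (0, 1) fits (0, 2); releases (0, 2), pool now (0, 4)
  W8: need (0, 4) fits (0, 4); releases (0, 3), pool now (0, 7)
  W2: need (0, 7) fits (0, 7); releases (2, 0), pool now (2, 7)
  W9: need (2, 6) fits (2, 7); releases (1, 1), pool now (3, 8)
  W3: need (1, 5) fits (3, 8); releases (1, 1), pool now (4, 9)
  W5: need (3, 6) fits (4, 9); releases (1, 0), pool now (5, 9)


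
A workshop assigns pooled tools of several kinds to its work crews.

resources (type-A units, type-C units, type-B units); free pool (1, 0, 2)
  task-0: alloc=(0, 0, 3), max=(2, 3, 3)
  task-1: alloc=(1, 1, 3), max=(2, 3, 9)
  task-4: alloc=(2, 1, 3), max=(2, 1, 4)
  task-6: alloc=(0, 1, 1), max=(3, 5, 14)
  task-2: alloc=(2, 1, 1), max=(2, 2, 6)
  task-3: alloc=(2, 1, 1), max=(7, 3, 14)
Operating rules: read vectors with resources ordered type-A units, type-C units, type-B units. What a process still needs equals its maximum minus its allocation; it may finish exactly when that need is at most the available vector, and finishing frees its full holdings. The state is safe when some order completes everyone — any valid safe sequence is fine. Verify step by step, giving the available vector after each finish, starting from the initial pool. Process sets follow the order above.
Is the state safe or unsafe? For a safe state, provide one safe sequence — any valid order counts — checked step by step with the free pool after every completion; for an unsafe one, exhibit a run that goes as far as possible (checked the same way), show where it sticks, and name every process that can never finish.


The state is UNSAFE.
Key observation: once task-4, task-2, task-1, task-0 finish, the pool peaks at (6, 3, 12) — and every remaining process still needs more type-B units than that.
The run task-4, task-2, task-1, task-0 cannot be extended any further. Check, step by step:
  pool = (1, 0, 2)
  task-4 needs (0, 0, 1) <= (1, 0, 2) -> finishes; pool += (2, 1, 3) = (3, 1, 5)
  task-2 needs (0, 1, 5) <= (3, 1, 5) -> finishes; pool += (2, 1, 1) = (5, 2, 6)
  task-1 needs (1, 2, 6) <= (5, 2, 6) -> finishes; pool += (1, 1, 3) = (6, 3, 9)
  task-0 needs (2, 3, 0) <= (6, 3, 9) -> finishes; pool += (0, 0, 3) = (6, 3, 12)
  blocked: task-6 wants (3, 4, 13), pool (6, 3, 12) — not enough type-C units and type-B units
  blocked: task-3 wants (5, 2, 13), pool (6, 3, 12) — not enough type-B units
Processes that can never finish: task-6 and task-3.


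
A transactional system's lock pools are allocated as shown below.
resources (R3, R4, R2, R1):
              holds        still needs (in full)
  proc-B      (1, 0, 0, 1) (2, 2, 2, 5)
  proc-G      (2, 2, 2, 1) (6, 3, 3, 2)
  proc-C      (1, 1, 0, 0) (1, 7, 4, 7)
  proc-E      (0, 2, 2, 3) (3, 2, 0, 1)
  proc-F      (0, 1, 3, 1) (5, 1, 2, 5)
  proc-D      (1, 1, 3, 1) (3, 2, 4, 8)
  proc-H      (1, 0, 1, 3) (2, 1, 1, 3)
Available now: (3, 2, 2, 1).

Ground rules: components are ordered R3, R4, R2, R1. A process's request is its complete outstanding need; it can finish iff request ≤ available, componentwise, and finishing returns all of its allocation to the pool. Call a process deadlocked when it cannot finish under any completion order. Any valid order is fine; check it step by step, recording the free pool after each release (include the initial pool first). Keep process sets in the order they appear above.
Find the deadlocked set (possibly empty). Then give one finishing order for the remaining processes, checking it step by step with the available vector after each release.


The deadlocked set is empty.
Key observation: the pool covers proc-E at once, and every later process fits after earlier releases.
One completion order for the rest: proc-E, proc-H, proc-B, proc-D, proc-G, proc-C, proc-F. Walking it through:
  pool = (3, 2, 2, 1)
  proc-E: need (3, 2, 0, 1) fits (3, 2, 2, 1); releases (0, 2, 2, 3), pool now (3, 4, 4, 4)
  proc-H: need (2, 1, 1, 3) fits (3, 4, 4, 4); releases (1, 0, 1, 3), pool now (4, 4, 5, 7)
  proc-B: need (2, 2, 2, 5) fits (4, 4, 5, 7); releases (1, 0, 0, 1), pool now (5, 4, 5, 8)
  proc-D: need (3, 2, 4, 8) fits (5, 4, 5, 8); releases (1, 1, 3, 1), pool now (6, 5, 8, 9)
  proc-G: need (6, 3, 3, 2) fits (6, 5, 8, 9); releases (2, 2, 2, 1), pool now (8, 7, 10, 10)
  proc-C: need (1, 7, 4, 7) fits (8, 7, 10, 10); releases (1, 1, 0, 0), pool now (9, 8, 10, 10)
  proc-F: need (5, 1, 2, 5) fits (9, 8, 10, 10); releases (0, 1, 3, 1), pool now (9, 9, 13, 11)


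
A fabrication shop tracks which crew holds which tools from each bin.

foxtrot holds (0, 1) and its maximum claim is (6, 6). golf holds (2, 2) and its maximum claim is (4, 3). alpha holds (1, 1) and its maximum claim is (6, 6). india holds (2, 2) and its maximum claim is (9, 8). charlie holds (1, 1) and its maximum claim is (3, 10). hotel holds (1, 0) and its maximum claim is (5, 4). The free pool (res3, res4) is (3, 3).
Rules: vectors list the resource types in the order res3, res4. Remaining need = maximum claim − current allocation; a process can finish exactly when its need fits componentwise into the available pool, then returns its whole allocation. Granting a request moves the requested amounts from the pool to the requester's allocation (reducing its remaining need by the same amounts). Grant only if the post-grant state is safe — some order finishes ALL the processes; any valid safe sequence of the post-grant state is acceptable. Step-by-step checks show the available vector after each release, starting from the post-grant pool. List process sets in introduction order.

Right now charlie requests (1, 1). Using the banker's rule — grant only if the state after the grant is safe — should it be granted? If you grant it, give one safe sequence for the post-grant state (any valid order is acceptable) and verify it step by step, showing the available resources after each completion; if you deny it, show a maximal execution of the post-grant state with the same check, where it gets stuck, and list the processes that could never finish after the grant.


DENY: after the grant no complete ordering would exist.
Key observation: even finishing golf, hotel leaves just (5, 4) free — too little res4 for any of the remaining processes.
After a pretend grant, a maximal execution: golf, hotel — then nothing else fits. Check, step by step:
  pool = (2, 2)
  run golf (needs (2, 1), free (2, 2)); after release of (2, 2) the pool is (4, 4)
  run hotel (needs (4, 4), free (4, 4)); after release of (1, 0) the pool is (5, 4)
  foxtrot cannot run: need (6, 5) vs free (5, 4) (insufficient res3 and res4)
  alpha cannot run: need (5, 5) vs free (5, 4) (insufficient res4)
  india cannot run: need (7, 6) vs free (5, 4) (insufficient res3 and res4)
  charlie cannot run: need (1, 8) vs free (5, 4) (insufficient res4)
Had the request been granted, foxtrot, alpha, india and charlie could never finish.


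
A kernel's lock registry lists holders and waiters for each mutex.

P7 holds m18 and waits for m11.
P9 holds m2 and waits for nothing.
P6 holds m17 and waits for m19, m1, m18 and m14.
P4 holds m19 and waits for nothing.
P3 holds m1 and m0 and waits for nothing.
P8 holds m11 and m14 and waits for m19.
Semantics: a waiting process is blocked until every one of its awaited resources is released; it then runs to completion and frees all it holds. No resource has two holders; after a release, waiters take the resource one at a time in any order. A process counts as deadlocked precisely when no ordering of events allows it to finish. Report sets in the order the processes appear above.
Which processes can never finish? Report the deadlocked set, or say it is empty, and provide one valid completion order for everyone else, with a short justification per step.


Nothing here is deadlocked.
Key observation: the wait relation is loop-free; peeling off processes with no waits unwinds the whole state.
One completion order for the rest: P4, P3, P8, P7, P9, P6.
Walking it through:
  run P4 (it waits on nothing); releases m19
  run P3 (it waits on nothing); releases m1 and m0
  run P8 (all its waits — m19 — are resolved); releases m11 and m14
  run P7 (all its waits — m11 — are resolved); releases m18
  run P9 (it waits on nothing); releases m2
  run P6 (all its waits — m19, m1, m18 and m14 — are resolved); releases m17


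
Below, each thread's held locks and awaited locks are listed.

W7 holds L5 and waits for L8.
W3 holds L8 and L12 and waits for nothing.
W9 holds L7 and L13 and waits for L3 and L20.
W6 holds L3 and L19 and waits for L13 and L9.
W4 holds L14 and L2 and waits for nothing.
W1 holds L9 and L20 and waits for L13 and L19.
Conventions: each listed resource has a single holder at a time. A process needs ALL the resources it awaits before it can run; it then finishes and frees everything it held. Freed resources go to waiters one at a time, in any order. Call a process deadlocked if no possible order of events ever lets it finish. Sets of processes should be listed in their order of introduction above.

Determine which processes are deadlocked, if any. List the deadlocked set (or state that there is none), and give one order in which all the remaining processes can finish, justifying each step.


Deadlocked set: W9, W6 and W1.
Key observation: nobody on the ring W9 -> W6 -> W9 can start until another member finishes, which never happens; W1 is caught in further circular waits.
A valid finishing order for the others: W4, W3, W7.
Check, step by step:
  W4: no waits; runs immediately, freeing L14 and L2
  W3: no waits; runs immediately, freeing L8 and L12
  run W7 (all its waits — L8 — are resolved); releases L5


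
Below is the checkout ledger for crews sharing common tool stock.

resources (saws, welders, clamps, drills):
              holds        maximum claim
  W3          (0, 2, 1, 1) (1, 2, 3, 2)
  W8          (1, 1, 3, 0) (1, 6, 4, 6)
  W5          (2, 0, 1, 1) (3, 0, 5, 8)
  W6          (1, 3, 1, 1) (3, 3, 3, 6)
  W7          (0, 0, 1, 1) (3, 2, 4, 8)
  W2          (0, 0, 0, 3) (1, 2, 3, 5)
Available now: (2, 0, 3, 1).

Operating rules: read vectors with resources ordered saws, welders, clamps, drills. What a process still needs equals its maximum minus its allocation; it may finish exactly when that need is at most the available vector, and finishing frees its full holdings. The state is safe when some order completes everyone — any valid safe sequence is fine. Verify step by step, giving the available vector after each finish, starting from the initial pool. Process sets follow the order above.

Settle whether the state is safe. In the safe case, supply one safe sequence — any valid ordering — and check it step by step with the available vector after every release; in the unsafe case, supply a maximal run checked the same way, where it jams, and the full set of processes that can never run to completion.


UNSAFE.
Key observation: after W3, W2, W6, W8 complete, (4, 6, 8, 6) is the best the pool ever gets, yet each leftover process wants more drills.
A maximal execution: W3, W2, W6, W8 — then nothing else fits. Step-by-step check:
  pool = (2, 0, 3, 1)
  W3 needs (1, 0, 2, 1) <= (2, 0, 3, 1) -> finishes; pool += (0, 2, 1, 1) = (2, 2, 4, 2)
  W2 needs (1, 2, 3, 2) <= (2, 2, 4, 2) -> finishes; pool += (0, 0, 0, 3) = (2, 2, 4, 5)
  W6 needs (2, 0, 2, 5) <= (2, 2, 4, 5) -> finishes; pool += (1, 3, 1, 1) = (3, 5, 5, 6)
  W8 needs (0, 5, 1, 6) <= (3, 5, 5, 6) -> finishes; pool += (1, 1, 3, 0) = (4, 6, 8, 6)
  W5 cannot run: need (1, 0, 4, 7) vs free (4, 6, 8, 6) (insufficient drills)
  W7 cannot run: need (3, 2, 3, 7) vs free (4, 6, 8, 6) (insufficient drills)
Processes that can never finish: W5 and W7.


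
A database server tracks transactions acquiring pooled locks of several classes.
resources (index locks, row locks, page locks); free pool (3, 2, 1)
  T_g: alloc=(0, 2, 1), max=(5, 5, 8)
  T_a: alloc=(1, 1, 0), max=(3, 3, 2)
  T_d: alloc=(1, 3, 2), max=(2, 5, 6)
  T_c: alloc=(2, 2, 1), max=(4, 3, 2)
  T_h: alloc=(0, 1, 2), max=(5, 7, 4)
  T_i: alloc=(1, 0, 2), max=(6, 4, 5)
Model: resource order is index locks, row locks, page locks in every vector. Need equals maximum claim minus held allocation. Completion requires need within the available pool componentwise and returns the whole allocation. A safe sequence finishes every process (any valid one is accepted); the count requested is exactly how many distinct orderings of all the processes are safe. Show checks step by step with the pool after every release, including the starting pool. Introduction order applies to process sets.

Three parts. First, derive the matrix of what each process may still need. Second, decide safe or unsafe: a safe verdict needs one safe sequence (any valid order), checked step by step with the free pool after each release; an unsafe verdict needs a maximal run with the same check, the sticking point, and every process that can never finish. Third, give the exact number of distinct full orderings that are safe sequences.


(1) Outstanding need per process (order index locks, row locks, page locks):
  T_g: (5, 3, 7)
  T_a: (2, 2, 2)
  T_d: (1, 2, 4)
  T_c: (2, 1, 1)
  T_h: (5, 6, 2)
  T_i: (5, 4, 3)
(2) UNSAFE — no complete ordering exists.
Key observation: after T_c, T_a the pool peaks at (6, 5, 2), and each blocked process is short somewhere: T_g on page locks; T_d on page locks; T_h on row locks; T_i on page locks.
A maximal execution: T_c, T_a — then nothing else fits. Check, step by step:
  pool = (3, 2, 1)
  T_c: need (2, 1, 1) fits (3, 2, 1); releases (2, 2, 1), pool now (5, 4, 2)
  T_a: need (2, 2, 2) fits (5, 4, 2); releases (1, 1, 0), pool now (6, 5, 2)
  T_g cannot run: need (5, 3, 7) vs free (6, 5, 2) (insufficient page locks)
  T_d cannot run: need (1, 2, 4) vs free (6, 5, 2) (insufficient page locks)
  T_h cannot run: need (5, 6, 2) vs free (6, 5, 2) (insufficient row locks)
  T_i cannot run: need (5, 4, 3) vs free (6, 5, 2) (insufficient page locks)
Processes that can never finish: T_g, T_d, T_h and T_i.
(3) The exact count: 0 of the possible complete orderings are safe sequences.


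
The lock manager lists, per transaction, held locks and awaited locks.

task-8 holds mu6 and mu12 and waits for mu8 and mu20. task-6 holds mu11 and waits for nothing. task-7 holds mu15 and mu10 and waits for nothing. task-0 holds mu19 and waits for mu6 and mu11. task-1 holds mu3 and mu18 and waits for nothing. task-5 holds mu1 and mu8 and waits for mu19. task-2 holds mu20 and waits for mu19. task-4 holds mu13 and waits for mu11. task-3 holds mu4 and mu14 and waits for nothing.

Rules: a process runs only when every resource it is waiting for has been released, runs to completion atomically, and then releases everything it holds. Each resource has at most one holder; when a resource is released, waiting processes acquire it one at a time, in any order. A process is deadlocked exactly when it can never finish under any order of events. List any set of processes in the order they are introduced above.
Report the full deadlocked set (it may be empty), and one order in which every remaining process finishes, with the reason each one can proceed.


Deadlocked: task-8, task-0, task-5 and task-2.
Key observation: the cycle task-8 -> task-5 -> task-0 -> task-8 can never break — each member waits on the next; task-2 is caught in further circular waits.
The rest can finish in the order task-7, task-1, task-6, task-3, task-4.
Verifying each step:
  task-7: no waits; runs immediately, freeing mu15 and mu10
  task-1: no waits; runs immediately, freeing mu3 and mu18
  task-6: no waits; runs immediately, freeing mu11
  task-3: no waits; runs immediately, freeing mu4 and mu14
  task-4 waits on mu11 — all released -> runs and releases mu13


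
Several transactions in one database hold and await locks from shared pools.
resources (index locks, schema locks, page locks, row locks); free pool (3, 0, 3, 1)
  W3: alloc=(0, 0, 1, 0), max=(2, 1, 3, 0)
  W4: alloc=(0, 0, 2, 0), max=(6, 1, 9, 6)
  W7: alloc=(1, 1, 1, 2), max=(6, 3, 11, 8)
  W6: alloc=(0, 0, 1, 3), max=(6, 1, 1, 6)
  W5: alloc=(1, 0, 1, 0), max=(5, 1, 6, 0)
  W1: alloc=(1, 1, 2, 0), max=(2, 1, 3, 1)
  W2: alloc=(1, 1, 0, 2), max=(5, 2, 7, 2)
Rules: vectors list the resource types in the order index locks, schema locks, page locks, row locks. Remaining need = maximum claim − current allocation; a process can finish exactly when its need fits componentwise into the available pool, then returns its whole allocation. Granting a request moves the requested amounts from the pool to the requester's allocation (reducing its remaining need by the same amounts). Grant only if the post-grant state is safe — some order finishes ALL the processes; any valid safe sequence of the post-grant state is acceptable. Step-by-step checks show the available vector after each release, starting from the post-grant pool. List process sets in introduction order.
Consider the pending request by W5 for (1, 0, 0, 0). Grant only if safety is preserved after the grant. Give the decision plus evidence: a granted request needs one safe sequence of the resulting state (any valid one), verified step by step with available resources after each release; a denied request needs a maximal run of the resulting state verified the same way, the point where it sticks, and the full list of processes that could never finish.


GRANT: granting preserves safety; a valid post-grant sequence is W1, W3, W5, W2, W6, W4, W7.
Key observation: granting shrinks the pool to (2, 0, 3, 1), yet W1 still fits and the chain goes through.
Step-by-step check of the post-grant state:
  pool = (2, 0, 3, 1)
  run W1 (needs (1, 0, 1, 1), free (2, 0, 3, 1)); after release of (1, 1, 2, 0) the pool is (3, 1, 5, 1)
  run W3 (needs (2, 1, 2, 0), free (3, 1, 5, 1)); after release of (0, 0, 1, 0) the pool is (3, 1, 6, 1)
  run W5 (needs (3, 1, 5, 0), free (3, 1, 6, 1)); after release of (2, 0, 1, 0) the pool is (5, 1, 7, 1)
  run W2 (needs (4, 1, 7, 0), free (5, 1, 7, 1)); after release of (1, 1, 0, 2) the pool is (6, 2, 7, 3)
  run W6 (needs (6, 1, 0, 3), free (6, 2, 7, 3)); after release of (0, 0, 1, 3) the pool is (6, 2, 8, 6)
  run W4 (needs (6, 1, 7, 6), free (6, 2, 8, 6)); after release of (0, 0, 2, 0) the pool is (6, 2, 10, 6)
  run W7 (needs (5, 2, 10, 6), free (6, 2, 10, 6)); after release of (1, 1, 1, 2) the pool is (7, 3, 11, 8)


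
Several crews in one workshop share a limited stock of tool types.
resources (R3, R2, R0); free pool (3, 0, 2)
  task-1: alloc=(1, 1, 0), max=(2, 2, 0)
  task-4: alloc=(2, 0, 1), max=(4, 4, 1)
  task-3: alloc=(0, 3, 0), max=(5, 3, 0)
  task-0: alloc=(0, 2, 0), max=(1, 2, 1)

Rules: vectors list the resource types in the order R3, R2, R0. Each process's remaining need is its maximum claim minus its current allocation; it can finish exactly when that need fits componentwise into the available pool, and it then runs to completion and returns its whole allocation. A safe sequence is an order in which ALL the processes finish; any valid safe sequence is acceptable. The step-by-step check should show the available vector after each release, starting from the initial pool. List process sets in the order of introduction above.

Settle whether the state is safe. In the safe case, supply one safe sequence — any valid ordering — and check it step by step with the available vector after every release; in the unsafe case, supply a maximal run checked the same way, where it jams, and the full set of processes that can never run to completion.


UNSAFE — no complete ordering exists.
Key observation: after task-0, task-1 the pool peaks at (4, 3, 2), and each blocked process is short somewhere: task-4 on R2; task-3 on R3.
A maximal execution: task-0, task-1 — then nothing else fits. Check, step by step:
  pool = (3, 0, 2)
  task-0 needs (1, 0, 1) <= (3, 0, 2) -> finishes; pool += (0, 2, 0) = (3, 2, 2)
  task-1 needs (1, 1, 0) <= (3, 2, 2) -> finishes; pool += (1, 1, 0) = (4, 3, 2)
  task-4 still needs (2, 4, 0) but only (4, 3, 2) is free — short on R2
  task-3 still needs (5, 0, 0) but only (4, 3, 2) is free — short on R3
Never able to finish: task-4 and task-3.


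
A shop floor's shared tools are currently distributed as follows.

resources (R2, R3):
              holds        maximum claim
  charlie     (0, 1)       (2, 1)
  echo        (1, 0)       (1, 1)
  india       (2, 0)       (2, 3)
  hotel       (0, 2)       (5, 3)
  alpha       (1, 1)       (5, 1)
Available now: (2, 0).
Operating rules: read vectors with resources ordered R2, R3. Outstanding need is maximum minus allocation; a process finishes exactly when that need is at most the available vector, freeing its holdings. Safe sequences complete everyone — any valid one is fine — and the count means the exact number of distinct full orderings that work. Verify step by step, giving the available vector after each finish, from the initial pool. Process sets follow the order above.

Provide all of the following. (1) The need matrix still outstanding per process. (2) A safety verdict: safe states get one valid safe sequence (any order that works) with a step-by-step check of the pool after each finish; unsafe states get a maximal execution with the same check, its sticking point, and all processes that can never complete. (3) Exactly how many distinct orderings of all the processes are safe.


(1) Remaining need (order R2, R3):
  charlie: (2, 0)
  echo: (0, 1)
  india: (0, 3)
  hotel: (5, 1)
  alpha: (4, 0)
(2) UNSAFE — no complete ordering exists.
Key observation: after charlie, echo the pool peaks at (3, 1), and each blocked process is short somewhere: india on R3; hotel on R2; alpha on R2.
A maximal execution: charlie, echo — then nothing else fits. Step-by-step check:
  pool = (2, 0)
  charlie: need (2, 0) fits (2, 0); releases (0, 1), pool now (2, 1)
  echo: need (0, 1) fits (2, 1); releases (1, 0), pool now (3, 1)
  india still needs (0, 3) but only (3, 1) is free — short on R3
  hotel still needs (5, 1) but only (3, 1) is free — short on R2
  alpha still needs (4, 0) but only (3, 1) is free — short on R2
Never able to finish: india, hotel and alpha.
(3) The exact count: 0 of the possible complete orderings are safe sequences.


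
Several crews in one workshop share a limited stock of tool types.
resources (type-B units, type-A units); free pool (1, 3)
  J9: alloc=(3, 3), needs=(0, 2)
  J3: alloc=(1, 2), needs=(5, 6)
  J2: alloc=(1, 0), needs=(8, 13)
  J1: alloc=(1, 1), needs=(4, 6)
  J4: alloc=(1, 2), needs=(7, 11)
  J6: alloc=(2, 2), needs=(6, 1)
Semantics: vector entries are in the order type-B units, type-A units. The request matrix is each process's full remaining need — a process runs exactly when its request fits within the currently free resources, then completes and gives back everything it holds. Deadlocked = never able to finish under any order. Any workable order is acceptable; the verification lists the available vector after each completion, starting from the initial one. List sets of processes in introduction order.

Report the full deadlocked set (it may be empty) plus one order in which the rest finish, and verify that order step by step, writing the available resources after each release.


No process is deadlocked.
Key observation: J9 fits the free pool immediately, and its release cascades until everyone finishes.
A valid finishing order for the others: J9, J1, J3, J6, J4, J2. Check, step by step:
  pool = (1, 3)
  run J9 (needs (0, 2), free (1, 3)); after release of (3, 3) the pool is (4, 6)
  run J1 (needs (4, 6), free (4, 6)); after release of (1, 1) the pool is (5, 7)
  run J3 (needs (5, 6), free (5, 7)); after release of (1, 2) the pool is (6, 9)
  run J6 (needs (6, 1), free (6, 9)); after release of (2, 2) the pool is (8, 11)
  run J4 (needs (7, 11), free (8, 11)); after release of (1, 2) the pool is (9, 13)
  run J2 (needs (8, 13), free (9, 13)); after release of (1, 0) the pool is (10, 13)


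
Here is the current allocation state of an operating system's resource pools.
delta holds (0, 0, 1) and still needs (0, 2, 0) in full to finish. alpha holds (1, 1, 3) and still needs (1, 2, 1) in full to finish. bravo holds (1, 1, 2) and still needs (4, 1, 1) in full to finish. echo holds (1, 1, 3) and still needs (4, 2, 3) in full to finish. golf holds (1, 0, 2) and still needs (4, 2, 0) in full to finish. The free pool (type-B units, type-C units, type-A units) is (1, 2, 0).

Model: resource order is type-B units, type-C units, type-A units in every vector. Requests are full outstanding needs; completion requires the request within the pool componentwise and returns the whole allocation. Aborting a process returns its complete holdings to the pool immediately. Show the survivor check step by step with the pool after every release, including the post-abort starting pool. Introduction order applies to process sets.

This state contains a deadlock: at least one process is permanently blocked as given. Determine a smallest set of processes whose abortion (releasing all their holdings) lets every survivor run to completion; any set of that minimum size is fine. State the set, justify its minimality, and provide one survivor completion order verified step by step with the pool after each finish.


The answer: abort bravo and echo.
Key observation: the deadlocked golf becomes finishable only because bravo and echo released (2, 2, 5); it completes at step 2 below.
No one abort is enough; case by case: delta alone leaves bravo blocked (short on type-B units); alpha alone leaves bravo blocked (short on type-B units); bravo alone leaves echo blocked (short on type-B units); echo alone leaves bravo blocked (short on type-B units); golf alone leaves bravo blocked (short on type-B units).
One survivor order: alpha, golf, delta. Walking it through (post-abort pool first):
  pool = (3, 4, 5)
  alpha needs (1, 2, 1) <= (3, 4, 5) -> finishes; pool += (1, 1, 3) = (4, 5, 8)
  golf needs (4, 2, 0) <= (4, 5, 8) -> finishes; pool += (1, 0, 2) = (5, 5, 10)
  delta needs (0, 2, 0) <= (5, 5, 10) -> finishes; pool += (0, 0, 1) = (5, 5, 11)


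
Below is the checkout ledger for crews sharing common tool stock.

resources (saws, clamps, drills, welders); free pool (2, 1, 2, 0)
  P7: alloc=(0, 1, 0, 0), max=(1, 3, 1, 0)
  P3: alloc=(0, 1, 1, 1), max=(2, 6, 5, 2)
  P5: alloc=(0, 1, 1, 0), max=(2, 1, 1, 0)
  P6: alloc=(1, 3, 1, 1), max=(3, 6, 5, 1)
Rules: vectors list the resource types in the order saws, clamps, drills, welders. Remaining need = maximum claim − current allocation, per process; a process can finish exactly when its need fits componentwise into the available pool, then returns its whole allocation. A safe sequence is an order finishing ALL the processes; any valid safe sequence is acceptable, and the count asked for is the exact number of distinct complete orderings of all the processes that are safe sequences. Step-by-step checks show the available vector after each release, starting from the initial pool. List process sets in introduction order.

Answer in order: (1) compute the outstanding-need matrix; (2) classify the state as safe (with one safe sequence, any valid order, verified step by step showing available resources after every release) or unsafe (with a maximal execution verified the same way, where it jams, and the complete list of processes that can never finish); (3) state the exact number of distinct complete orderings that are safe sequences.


(1) Outstanding need per process (order saws, clamps, drills, welders):
  P7: (1, 2, 1, 0)
  P3: (2, 5, 4, 1)
  P5: (2, 0, 0, 0)
  P6: (2, 3, 4, 0)
(2) The state is UNSAFE.
Key observation: after P5, P7 complete, (2, 3, 3, 0) is the best the pool ever gets, yet each leftover process wants more drills.
A maximal execution: P5, P7 — then nothing else fits. Verifying each step:
  pool = (2, 1, 2, 0)
  P5: need (2, 0, 0, 0) fits (2, 1, 2, 0); releases (0, 1, 1, 0), pool now (2, 2, 3, 0)
  P7: need (1, 2, 1, 0) fits (2, 2, 3, 0); releases (0, 1, 0, 0), pool now (2, 3, 3, 0)
  P3 still needs (2, 5, 4, 1) but only (2, 3, 3, 0) is free — short on clamps, drills and welders
  P6 still needs (2, 3, 4, 0) but only (2, 3, 3, 0) is free — short on drills
Processes that can never finish: P3 and P6.
(3) Exactly 0 of the possible complete orderings are safe sequences.


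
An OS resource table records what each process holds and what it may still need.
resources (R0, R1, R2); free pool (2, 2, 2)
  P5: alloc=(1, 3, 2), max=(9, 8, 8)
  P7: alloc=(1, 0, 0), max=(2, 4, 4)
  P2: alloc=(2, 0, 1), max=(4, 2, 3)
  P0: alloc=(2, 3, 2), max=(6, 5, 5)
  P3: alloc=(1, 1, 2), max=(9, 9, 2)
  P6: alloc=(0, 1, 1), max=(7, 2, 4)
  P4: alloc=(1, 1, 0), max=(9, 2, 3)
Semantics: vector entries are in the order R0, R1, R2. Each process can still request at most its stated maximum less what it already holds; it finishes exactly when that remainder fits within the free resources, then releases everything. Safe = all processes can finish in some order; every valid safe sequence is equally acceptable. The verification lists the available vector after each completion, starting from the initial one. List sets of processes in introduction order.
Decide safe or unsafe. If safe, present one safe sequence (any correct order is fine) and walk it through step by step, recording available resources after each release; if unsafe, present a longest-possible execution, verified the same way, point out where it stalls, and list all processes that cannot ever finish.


The state is UNSAFE.
Key observation: once P2, P0, P7, P6 finish, the pool peaks at (7, 6, 6) — and every remaining process still needs more R0 than that.
A maximal execution: P2, P0, P7, P6 — then nothing else fits. Walking it through:
  pool = (2, 2, 2)
  P2 needs (2, 2, 2) <= (2, 2, 2) -> finishes; pool += (2, 0, 1) = (4, 2, 3)
  P0 needs (4, 2, 3) <= (4, 2, 3) -> finishes; pool += (2, 3, 2) = (6, 5, 5)
  P7 needs (1, 4, 4) <= (6, 5, 5) -> finishes; pool += (1, 0, 0) = (7, 5, 5)
  P6 needs (7, 1, 3) <= (7, 5, 5) -> finishes; pool += (0, 1, 1) = (7, 6, 6)
  P5 cannot run: need (8, 5, 6) vs free (7, 6, 6) (insufficient R0)
  P3 cannot run: need (8, 8, 0) vs free (7, 6, 6) (insufficient R0 and R1)
  P4 cannot run: need (8, 1, 3) vs free (7, 6, 6) (insufficient R0)
Permanently blocked: P5, P3 and P4.


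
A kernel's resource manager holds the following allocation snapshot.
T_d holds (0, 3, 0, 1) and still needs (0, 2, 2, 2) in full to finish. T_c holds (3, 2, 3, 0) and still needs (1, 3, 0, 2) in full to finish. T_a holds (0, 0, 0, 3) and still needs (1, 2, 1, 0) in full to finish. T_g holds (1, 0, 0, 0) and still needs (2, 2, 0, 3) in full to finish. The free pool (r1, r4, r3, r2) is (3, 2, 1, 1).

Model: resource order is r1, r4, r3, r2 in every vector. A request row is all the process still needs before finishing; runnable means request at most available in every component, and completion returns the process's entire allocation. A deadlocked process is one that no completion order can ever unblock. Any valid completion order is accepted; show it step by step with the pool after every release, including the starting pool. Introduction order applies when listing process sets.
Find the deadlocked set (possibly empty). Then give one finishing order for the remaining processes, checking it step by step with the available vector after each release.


Deadlocked set: T_d and T_c.
Key observation: after T_a, T_g the pool peaks at (4, 2, 1, 4), and each blocked process is short somewhere: T_d on r3; T_c on r4.
The rest can finish in the order T_a, T_g. Step-by-step check:
  pool = (3, 2, 1, 1)
  run T_a (needs (1, 2, 1, 0), free (3, 2, 1, 1)); after release of (0, 0, 0, 3) the pool is (3, 2, 1, 4)
  run T_g (needs (2, 2, 0, 3), free (3, 2, 1, 4)); after release of (1, 0, 0, 0) the pool is (4, 2, 1, 4)
None of the blocked processes ever fits:
  T_d still needs (0, 2, 2, 2) but only (4, 2, 1, 4) is free — short on r3
  T_c still needs (1, 3, 0, 2) but only (4, 2, 1, 4) is free — short on r4


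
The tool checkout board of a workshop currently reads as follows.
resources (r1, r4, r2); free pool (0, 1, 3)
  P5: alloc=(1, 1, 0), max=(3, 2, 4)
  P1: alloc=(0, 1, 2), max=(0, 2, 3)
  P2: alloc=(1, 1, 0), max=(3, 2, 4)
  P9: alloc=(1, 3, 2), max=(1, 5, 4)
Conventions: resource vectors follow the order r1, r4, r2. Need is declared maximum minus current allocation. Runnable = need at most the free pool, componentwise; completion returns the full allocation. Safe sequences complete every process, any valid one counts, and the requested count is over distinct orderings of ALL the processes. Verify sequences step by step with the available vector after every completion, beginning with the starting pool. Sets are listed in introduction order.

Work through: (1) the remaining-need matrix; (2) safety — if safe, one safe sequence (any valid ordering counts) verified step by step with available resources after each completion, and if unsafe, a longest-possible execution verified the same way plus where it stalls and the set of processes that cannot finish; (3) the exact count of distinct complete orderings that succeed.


(1) Remaining need (order r1, r4, r2):
  P5: (2, 1, 4)
  P1: (0, 1, 1)
  P2: (2, 1, 4)
  P9: (0, 2, 2)
(2) UNSAFE — no complete ordering exists.
Key observation: after P1, P9 complete, (1, 5, 7) is the best the pool ever gets, yet each leftover process wants more r1.
The run P1, P9 cannot be extended any further. Walking it through:
  pool = (0, 1, 3)
  run P1 (needs (0, 1, 1), free (0, 1, 3)); after release of (0, 1, 2) the pool is (0, 2, 5)
  run P9 (needs (0, 2, 2), free (0, 2, 5)); after release of (1, 3, 2) the pool is (1, 5, 7)
  P5 cannot run: need (2, 1, 4) vs free (1, 5, 7) (insufficient r1)
  P2 cannot run: need (2, 1, 4) vs free (1, 5, 7) (insufficient r1)
Permanently blocked: P5 and P2.
(3) The exact count: 0 of the possible complete orderings are safe sequences.


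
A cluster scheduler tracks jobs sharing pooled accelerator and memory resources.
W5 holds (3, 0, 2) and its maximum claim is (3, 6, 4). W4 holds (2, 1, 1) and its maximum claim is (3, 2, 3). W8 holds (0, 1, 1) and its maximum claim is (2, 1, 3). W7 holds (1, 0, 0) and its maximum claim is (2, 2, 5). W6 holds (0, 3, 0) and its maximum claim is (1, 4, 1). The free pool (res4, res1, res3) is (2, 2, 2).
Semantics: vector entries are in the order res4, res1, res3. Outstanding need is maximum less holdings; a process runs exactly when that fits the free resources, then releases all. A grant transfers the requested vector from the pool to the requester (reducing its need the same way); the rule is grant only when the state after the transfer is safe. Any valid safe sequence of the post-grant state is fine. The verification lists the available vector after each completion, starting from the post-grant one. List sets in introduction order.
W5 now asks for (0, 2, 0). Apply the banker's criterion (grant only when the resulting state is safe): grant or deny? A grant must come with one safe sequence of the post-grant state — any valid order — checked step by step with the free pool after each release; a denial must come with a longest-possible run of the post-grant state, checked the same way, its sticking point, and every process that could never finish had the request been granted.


GRANT. The post-grant state is safe; one safe sequence: W8, W6, W5, W4, W7.
Key observation: post-grant, (2, 0, 2) remains, and an order beginning with W8 completes everyone.
Verifying the post-grant state step by step:
  pool = (2, 0, 2)
  run W8 (needs (2, 0, 2), free (2, 0, 2)); after release of (0, 1, 1) the pool is (2, 1, 3)
  run W6 (needs (1, 1, 1), free (2, 1, 3)); after release of (0, 3, 0) the pool is (2, 4, 3)
  run W5 (needs (0, 4, 2), free (2, 4, 3)); after release of (3, 2, 2) the pool is (5, 6, 5)
  run W4 (needs (1, 1, 2), free (5, 6, 5)); after release of (2, 1, 1) the pool is (7, 7, 6)
  run W7 (needs (1, 2, 5), free (7, 7, 6)); after release of (1, 0, 0) the pool is (8, 7, 6)


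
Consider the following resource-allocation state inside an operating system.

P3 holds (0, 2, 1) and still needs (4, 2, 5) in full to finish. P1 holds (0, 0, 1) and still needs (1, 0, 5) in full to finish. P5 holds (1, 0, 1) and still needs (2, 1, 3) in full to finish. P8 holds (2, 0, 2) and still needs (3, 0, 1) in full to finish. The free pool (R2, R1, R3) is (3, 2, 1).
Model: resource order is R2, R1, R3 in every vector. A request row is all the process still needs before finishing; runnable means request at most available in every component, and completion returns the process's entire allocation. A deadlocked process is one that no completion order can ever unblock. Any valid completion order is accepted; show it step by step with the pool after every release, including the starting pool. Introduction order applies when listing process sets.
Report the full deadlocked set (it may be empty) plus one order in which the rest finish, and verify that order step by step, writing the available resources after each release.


The deadlocked set is P3 and P1.
Key observation: P8, P5 can finish, but then (6, 2, 4) is all there is, and the blocked group's R3 demands exceed it.
The rest can finish in the order P8, P5. Verifying each step:
  pool = (3, 2, 1)
  P8 needs (3, 0, 1) <= (3, 2, 1) -> finishes; pool += (2, 0, 2) = (5, 2, 3)
  P5 needs (2, 1, 3) <= (5, 2, 3) -> finishes; pool += (1, 0, 1) = (6, 2, 4)
None of the blocked processes ever fits:
  blocked: P3 wants (4, 2, 5), pool (6, 2, 4) — not enough R3
  blocked: P1 wants (1, 0, 5), pool (6, 2, 4) — not enough R3
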